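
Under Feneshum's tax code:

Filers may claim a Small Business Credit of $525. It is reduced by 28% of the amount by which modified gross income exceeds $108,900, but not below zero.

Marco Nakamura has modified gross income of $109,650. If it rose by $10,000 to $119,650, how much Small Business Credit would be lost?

At $109,650 — 28% of the $750 excess over $108,900 is $210; credit = $525 − $210 = $315.
At $119,650 — 28% of the $10,750 excess over $108,900 is $3,010 ≥ base, so the credit is $0.
Lost: $315 − $0 = $315.

$315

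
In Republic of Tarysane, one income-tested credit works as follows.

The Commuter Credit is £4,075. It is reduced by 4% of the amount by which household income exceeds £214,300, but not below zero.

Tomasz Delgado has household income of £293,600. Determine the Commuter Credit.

Commuter Credit: 4% of the £79,300 excess over £214,300 is £3,172; credit = £4,075 − £3,172 = £903.

£903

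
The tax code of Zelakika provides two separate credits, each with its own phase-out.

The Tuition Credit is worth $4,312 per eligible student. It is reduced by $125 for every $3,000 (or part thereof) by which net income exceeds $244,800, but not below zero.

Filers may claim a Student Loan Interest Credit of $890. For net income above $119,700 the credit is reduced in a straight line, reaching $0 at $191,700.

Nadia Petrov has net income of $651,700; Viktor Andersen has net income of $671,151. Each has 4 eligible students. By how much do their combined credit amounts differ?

$248

Nadia ($651,700): Tuition Credit: base = 4 × $4,312 = $17,248. income exceeds $244,800 by $406,900, which is 136 full-or-partial $3,000 increments; reduction = 136 × $125 = $17,000, leaving $248. Student Loan Interest Credit: $651,700 is at or above $191,700, so the credit is $0. total $248 + $0 = $248
Viktor ($671,151): Tuition Credit: base = 4 × $4,312 = $17,248. income exceeds $244,800 by $426,351 → 143 increments × $125 = $17,875 ≥ base, so the credit is $0. Student Loan Interest Credit: $671,151 is at or above $191,700, so the credit is $0. total $0 + $0 = $0
Difference: |$248 − $0| = $248.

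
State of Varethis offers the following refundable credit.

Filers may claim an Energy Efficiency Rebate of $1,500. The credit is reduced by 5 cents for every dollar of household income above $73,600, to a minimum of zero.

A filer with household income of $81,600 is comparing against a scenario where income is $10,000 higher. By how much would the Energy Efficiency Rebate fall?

At $81,600 — 5% of the $8,000 excess over $73,600 is $400; credit = $1,500 − $400 = $1,100.
At $91,600 — 5% of the $18,000 excess over $73,600 is $900; credit = $1,500 − $900 = $600.
Lost: $1,100 − $600 = $500.

$500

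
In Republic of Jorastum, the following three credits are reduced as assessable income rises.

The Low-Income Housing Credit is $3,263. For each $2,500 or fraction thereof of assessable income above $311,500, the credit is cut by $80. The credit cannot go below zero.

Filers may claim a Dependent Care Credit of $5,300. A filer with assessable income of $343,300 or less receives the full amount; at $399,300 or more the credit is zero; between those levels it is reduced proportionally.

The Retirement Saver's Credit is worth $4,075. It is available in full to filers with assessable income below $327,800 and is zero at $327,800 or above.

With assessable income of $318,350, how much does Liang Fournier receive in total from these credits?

$12,398

Low-Income Housing Credit: income exceeds $311,500 by $6,850, which is 3 full-or-partial $2,500 increments; reduction = 3 × $80 = $240, leaving $3,023.
Dependent Care Credit: $318,350 is at or below the $343,300 threshold, so the full $5,300 applies.
Retirement Saver's Credit: $318,350 is below the $327,800 cutoff, so the full $4,075 applies.
Total: $3,023 + $5,300 + $4,075 = $12,398.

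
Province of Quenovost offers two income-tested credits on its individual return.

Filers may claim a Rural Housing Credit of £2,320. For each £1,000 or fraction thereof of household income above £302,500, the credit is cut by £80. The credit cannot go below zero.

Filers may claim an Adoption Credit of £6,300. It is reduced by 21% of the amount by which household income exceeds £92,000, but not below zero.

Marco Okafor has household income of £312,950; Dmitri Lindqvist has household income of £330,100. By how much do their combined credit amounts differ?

Marco (£312,950): Rural Housing Credit: income exceeds £302,500 by £10,450, which is 11 full-or-partial £1,000 increments; reduction = 11 × £80 = £880, leaving £1,440. Adoption Credit: 21% of the £220,950 excess over £92,000 is £46,399.50 ≥ base, so the credit is £0. total £1,440 + £0 = £1,440
Dmitri (£330,100): Rural Housing Credit: income exceeds £302,500 by £27,600, which is 28 full-or-partial £1,000 increments; reduction = 28 × £80 = £2,240, leaving £80. Adoption Credit: 21% of the £238,100 excess over £92,000 is £50,001 ≥ base, so the credit is £0. total £80 + £0 = £80
Difference: |£1,440 − £80| = £1,360.

£1,360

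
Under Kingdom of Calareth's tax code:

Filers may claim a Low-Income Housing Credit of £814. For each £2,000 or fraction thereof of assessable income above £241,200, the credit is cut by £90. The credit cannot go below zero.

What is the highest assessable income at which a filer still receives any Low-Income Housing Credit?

£259,200

After 9 increments the reduction is 9 × £90 = £810, leaving £4; one more increment wipes it out. Increment 9 ends at excess 9 × £2,000 = £18,000, so the highest qualifying income is £241,200 + £18,000 = £259,200.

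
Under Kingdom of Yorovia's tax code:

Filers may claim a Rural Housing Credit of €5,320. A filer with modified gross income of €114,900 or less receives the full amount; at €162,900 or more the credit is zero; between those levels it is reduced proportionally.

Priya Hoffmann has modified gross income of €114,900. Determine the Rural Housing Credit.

€5,320

Rural Housing Credit: €114,900 is at or below the €114,900 threshold, so the full €5,320 applies.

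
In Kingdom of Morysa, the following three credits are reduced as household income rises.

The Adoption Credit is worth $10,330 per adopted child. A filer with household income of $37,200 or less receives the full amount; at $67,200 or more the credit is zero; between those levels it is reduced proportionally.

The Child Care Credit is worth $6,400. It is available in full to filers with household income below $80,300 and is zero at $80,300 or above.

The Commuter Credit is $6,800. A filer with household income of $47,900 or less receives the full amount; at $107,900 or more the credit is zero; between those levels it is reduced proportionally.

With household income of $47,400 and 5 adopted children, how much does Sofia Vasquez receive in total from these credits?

$47,289

Adoption Credit: base = 5 × $10,330 = $51,650. $47,400 is $10,200 into a $30,000 phase-out range, leaving 19,800/30,000 of the credit: $51,650 × 19,800/30,000 = $34,089.
Child Care Credit: $47,400 is below the $80,300 cutoff, so the full $6,400 applies.
Commuter Credit: $47,400 is at or below the $47,900 threshold, so the full $6,800 applies.
Total: $34,089 + $6,400 + $6,800 = $47,289.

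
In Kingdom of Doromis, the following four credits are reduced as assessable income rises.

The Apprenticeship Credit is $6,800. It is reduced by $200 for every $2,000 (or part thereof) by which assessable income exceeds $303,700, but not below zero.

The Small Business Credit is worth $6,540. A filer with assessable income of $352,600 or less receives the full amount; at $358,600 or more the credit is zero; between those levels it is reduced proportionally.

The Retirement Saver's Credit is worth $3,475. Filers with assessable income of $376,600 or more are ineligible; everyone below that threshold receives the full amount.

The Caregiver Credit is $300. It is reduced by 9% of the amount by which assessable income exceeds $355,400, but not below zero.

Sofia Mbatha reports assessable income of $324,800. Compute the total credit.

$14,915

Apprenticeship Credit: income exceeds $303,700 by $21,100, which is 11 full-or-partial $2,000 increments; reduction = 11 × $200 = $2,200, leaving $4,600.
Small Business Credit: $324,800 is at or below the $352,600 threshold, so the full $6,540 applies.
Retirement Saver's Credit: $324,800 is below the $376,600 cutoff, so the full $3,475 applies.
Caregiver Credit: $324,800 is at or below the $355,400 threshold, so the full $300 applies.
Total: $4,600 + $6,540 + $3,475 + $300 = $14,915.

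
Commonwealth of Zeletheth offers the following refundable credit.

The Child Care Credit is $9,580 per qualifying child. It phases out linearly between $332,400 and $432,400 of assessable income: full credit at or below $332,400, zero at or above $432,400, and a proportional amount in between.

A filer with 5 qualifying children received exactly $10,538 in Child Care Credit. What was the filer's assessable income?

Full credit = 5 × $9,580 = $47,900.
$10,538 is 10,538/47,900 of the full $47,900, so 37,362/47,900 of the $100,000 range has been used: income = $332,400 + $100,000 × 37,362/47,900 = $410,400.

$410,400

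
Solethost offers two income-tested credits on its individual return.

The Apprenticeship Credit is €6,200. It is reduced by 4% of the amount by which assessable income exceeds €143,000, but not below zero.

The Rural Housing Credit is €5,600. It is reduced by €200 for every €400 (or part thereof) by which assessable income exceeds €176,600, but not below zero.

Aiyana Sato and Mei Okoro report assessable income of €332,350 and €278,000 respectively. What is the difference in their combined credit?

€800

Aiyana (€332,350): Apprenticeship Credit: 4% of the €189,350 excess over €143,000 is €7,574 ≥ base, so the credit is €0. Rural Housing Credit: income exceeds €176,600 by €155,750 → 390 increments × €200 = €78,000 ≥ base, so the credit is €0. total €0 + €0 = €0
Mei (€278,000): Apprenticeship Credit: 4% of the €135,000 excess over €143,000 is €5,400; credit = €6,200 − €5,400 = €800. Rural Housing Credit: income exceeds €176,600 by €101,400 → 254 increments × €200 = €50,800 ≥ base, so the credit is €0. total €800 + €0 = €800
Difference: |€0 − €800| = €800.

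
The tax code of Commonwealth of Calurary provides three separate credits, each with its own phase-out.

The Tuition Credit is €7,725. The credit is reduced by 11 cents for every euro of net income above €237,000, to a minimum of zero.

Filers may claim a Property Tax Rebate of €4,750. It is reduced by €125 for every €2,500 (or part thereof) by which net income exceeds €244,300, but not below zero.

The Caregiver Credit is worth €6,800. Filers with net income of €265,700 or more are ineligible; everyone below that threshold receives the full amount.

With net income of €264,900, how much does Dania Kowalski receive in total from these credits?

Tuition Credit: 11% of the €27,900 excess over €237,000 is €3,069; credit = €7,725 − €3,069 = €4,656.
Property Tax Rebate: income exceeds €244,300 by €20,600, which is 9 full-or-partial €2,500 increments; reduction = 9 × €125 = €1,125, leaving €3,625.
Caregiver Credit: €264,900 is below the €265,700 cutoff, so the full €6,800 applies.
Total: €4,656 + €3,625 + €6,800 = €15,081.

€15,081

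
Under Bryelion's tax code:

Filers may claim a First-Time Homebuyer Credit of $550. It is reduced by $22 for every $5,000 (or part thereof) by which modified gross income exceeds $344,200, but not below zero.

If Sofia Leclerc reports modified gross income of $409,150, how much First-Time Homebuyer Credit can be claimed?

$264

First-Time Homebuyer Credit: income exceeds $344,200 by $64,950, which is 13 full-or-partial $5,000 increments; reduction = 13 × $22 = $286, leaving $264.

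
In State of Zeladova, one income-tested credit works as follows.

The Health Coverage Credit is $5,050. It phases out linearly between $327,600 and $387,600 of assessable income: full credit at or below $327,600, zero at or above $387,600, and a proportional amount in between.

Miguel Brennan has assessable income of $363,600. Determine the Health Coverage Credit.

$2,020

Health Coverage Credit: $363,600 is $36,000 into a $60,000 phase-out range, leaving 24,000/60,000 of the credit: $5,050 × 24,000/60,000 = $2,020.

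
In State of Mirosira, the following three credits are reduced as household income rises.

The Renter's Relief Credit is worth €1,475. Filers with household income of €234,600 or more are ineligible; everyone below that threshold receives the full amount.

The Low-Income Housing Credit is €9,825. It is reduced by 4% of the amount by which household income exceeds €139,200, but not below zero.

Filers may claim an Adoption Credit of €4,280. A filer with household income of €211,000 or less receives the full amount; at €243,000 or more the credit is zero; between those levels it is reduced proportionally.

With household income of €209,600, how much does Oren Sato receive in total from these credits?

Renter's Relief Credit: €209,600 is below the €234,600 cutoff, so the full €1,475 applies.
Low-Income Housing Credit: 4% of the €70,400 excess over €139,200 is €2,816; credit = €9,825 − €2,816 = €7,009.
Adoption Credit: €209,600 is at or below the €211,000 threshold, so the full €4,280 applies.
Total: €1,475 + €7,009 + €4,280 = €12,764.

€12,764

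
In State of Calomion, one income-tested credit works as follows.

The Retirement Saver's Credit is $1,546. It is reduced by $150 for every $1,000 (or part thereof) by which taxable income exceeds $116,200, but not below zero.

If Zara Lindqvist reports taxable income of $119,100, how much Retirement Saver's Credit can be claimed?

$1,096

Retirement Saver's Credit: income exceeds $116,200 by $2,900, which is 3 full-or-partial $1,000 increments; reduction = 3 × $150 = $450, leaving $1,096.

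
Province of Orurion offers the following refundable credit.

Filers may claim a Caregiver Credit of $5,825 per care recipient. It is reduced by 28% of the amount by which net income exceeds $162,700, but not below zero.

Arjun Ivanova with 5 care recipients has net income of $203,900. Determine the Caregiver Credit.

Caregiver Credit: base = 5 × $5,825 = $29,125. 28% of the $41,200 excess over $162,700 is $11,536; credit = $29,125 − $11,536 = $17,589.

$17,589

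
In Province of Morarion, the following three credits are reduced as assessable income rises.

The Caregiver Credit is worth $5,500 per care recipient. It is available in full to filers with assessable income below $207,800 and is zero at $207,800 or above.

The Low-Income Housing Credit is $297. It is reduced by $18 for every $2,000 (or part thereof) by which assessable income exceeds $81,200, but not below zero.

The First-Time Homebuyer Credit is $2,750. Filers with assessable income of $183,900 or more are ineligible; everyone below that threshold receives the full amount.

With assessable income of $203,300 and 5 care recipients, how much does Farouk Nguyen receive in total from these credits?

$27,500

Caregiver Credit: base = 5 × $5,500 = $27,500. $203,300 is below the $207,800 cutoff, so the full $27,500 applies.
Low-Income Housing Credit: income exceeds $81,200 by $122,100 → 62 increments × $18 = $1,116 ≥ base, so the credit is $0.
First-Time Homebuyer Credit: $203,300 meets or exceeds the $183,900 cutoff, so the credit is $0.
Total: $27,500 + $0 + $0 = $27,500.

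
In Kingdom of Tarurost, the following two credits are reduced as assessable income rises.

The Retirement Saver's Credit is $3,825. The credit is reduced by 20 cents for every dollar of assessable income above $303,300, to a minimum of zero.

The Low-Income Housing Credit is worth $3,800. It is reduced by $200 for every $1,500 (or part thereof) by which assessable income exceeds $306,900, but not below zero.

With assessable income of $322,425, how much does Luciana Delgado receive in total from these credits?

Retirement Saver's Credit: 20% of the $19,125 excess over $303,300 is $3,825 ≥ base, so the credit is $0.
Low-Income Housing Credit: income exceeds $306,900 by $15,525, which is 11 full-or-partial $1,500 increments; reduction = 11 × $200 = $2,200, leaving $1,600.
Total: $0 + $1,600 = $1,600.

$1,600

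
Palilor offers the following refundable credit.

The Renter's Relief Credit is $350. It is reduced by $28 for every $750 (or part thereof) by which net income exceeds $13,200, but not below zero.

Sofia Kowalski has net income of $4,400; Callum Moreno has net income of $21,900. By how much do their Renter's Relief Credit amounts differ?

Sofia ($4,400): Renter's Relief Credit: $4,400 is at or below the $13,200 threshold, so the full $350 applies.
Callum ($21,900): Renter's Relief Credit: income exceeds $13,200 by $8,700, which is 12 full-or-partial $750 increments; reduction = 12 × $28 = $336, leaving $14.
Difference: |$350 − $14| = $336.

$336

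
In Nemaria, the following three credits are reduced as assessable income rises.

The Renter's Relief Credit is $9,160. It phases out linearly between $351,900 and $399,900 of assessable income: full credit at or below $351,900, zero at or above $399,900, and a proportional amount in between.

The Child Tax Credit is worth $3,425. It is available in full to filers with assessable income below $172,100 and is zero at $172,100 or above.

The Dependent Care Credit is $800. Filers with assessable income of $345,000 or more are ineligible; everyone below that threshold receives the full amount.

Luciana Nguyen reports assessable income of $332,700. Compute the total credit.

$9,960

Renter's Relief Credit: $332,700 is at or below the $351,900 threshold, so the full $9,160 applies.
Child Tax Credit: $332,700 meets or exceeds the $172,100 cutoff, so the credit is $0.
Dependent Care Credit: $332,700 is below the $345,000 cutoff, so the full $800 applies.
Total: $9,160 + $0 + $800 = $9,960.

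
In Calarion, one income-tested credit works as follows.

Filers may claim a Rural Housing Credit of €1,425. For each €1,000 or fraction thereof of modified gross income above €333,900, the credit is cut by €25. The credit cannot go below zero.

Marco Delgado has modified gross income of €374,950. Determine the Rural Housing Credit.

Rural Housing Credit: income exceeds €333,900 by €41,050, which is 42 full-or-partial €1,000 increments; reduction = 42 × €25 = €1,050, leaving €375.

€375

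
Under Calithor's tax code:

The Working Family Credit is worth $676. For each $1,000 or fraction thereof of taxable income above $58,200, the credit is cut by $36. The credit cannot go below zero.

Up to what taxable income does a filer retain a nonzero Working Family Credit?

After 18 increments the reduction is 18 × $36 = $648, leaving $28; one more increment wipes it out. Increment 18 ends at excess 18 × $1,000 = $18,000, so the highest qualifying income is $58,200 + $18,000 = $76,200.

$76,200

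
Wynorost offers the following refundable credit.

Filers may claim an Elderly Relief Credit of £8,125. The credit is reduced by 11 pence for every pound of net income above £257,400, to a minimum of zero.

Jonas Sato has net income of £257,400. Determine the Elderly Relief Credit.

Elderly Relief Credit: £257,400 is at or below the £257,400 threshold, so the full £8,125 applies.

£8,125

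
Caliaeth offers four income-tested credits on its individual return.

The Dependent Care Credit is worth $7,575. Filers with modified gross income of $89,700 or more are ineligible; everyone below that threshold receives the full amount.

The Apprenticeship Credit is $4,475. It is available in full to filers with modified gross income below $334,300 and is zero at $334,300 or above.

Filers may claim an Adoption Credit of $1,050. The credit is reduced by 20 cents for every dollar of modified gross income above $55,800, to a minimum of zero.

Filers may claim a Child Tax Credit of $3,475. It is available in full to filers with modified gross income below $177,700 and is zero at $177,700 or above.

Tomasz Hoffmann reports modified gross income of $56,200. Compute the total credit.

$16,495

Dependent Care Credit: $56,200 is below the $89,700 cutoff, so the full $7,575 applies.
Apprenticeship Credit: $56,200 is below the $334,300 cutoff, so the full $4,475 applies.
Adoption Credit: 20% of the $400 excess over $55,800 is $80; credit = $1,050 − $80 = $970.
Child Tax Credit: $56,200 is below the $177,700 cutoff, so the full $3,475 applies.
Total: $7,575 + $4,475 + $970 + $3,475 = $16,495.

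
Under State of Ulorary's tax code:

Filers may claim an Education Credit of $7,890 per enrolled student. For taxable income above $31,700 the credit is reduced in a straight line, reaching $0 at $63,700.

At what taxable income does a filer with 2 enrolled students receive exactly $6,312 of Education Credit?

$50,900

Full credit = 2 × $7,890 = $15,780.
$6,312 is 6,312/15,780 of the full $15,780, so 9,468/15,780 of the $32,000 range has been used: income = $31,700 + $32,000 × 9,468/15,780 = $50,900.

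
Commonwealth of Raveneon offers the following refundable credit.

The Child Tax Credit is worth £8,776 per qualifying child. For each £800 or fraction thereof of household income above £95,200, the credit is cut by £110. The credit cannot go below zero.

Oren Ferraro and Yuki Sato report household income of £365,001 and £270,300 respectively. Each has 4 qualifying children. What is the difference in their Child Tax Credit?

£11,014

Oren (£365,001): Child Tax Credit: base = 4 × £8,776 = £35,104. income exceeds £95,200 by £269,801 → 338 increments × £110 = £37,180 ≥ base, so the credit is £0.
Yuki (£270,300): Child Tax Credit: base = 4 × £8,776 = £35,104. income exceeds £95,200 by £175,100, which is 219 full-or-partial £800 increments; reduction = 219 × £110 = £24,090, leaving £11,014.
Difference: |£0 − £11,014| = £11,014.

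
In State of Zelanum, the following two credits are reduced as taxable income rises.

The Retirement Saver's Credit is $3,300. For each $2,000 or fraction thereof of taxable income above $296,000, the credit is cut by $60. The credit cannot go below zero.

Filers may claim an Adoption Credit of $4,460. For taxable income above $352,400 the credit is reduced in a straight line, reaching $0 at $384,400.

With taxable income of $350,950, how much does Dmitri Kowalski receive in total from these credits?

Retirement Saver's Credit: income exceeds $296,000 by $54,950, which is 28 full-or-partial $2,000 increments; reduction = 28 × $60 = $1,680, leaving $1,620.
Adoption Credit: $350,950 is at or below the $352,400 threshold, so the full $4,460 applies.
Total: $1,620 + $4,460 = $6,080.

$6,080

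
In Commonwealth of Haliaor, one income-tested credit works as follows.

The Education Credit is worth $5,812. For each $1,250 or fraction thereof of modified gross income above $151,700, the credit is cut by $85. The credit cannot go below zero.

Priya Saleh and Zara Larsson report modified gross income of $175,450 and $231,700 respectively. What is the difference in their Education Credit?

Priya ($175,450): Education Credit: income exceeds $151,700 by $23,750, which is 19 full-or-partial $1,250 increments; reduction = 19 × $85 = $1,615, leaving $4,197.
Zara ($231,700): Education Credit: income exceeds $151,700 by $80,000, which is 64 full-or-partial $1,250 increments; reduction = 64 × $85 = $5,440, leaving $372.
Difference: |$4,197 − $372| = $3,825.

$3,825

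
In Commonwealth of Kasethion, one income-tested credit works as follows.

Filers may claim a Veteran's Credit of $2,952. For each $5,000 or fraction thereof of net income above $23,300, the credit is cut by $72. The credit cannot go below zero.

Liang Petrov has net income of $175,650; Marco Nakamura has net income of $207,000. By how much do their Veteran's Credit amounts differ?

Liang ($175,650): Veteran's Credit: income exceeds $23,300 by $152,350, which is 31 full-or-partial $5,000 increments; reduction = 31 × $72 = $2,232, leaving $720.
Marco ($207,000): Veteran's Credit: income exceeds $23,300 by $183,700, which is 37 full-or-partial $5,000 increments; reduction = 37 × $72 = $2,664, leaving $288.
Difference: |$720 − $288| = $432.

$432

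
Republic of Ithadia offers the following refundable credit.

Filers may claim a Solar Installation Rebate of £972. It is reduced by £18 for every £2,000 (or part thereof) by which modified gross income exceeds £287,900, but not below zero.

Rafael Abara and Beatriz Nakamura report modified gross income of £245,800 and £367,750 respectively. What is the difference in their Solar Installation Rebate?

£720

Rafael (£245,800): Solar Installation Rebate: £245,800 is at or below the £287,900 threshold, so the full £972 applies.
Beatriz (£367,750): Solar Installation Rebate: income exceeds £287,900 by £79,850, which is 40 full-or-partial £2,000 increments; reduction = 40 × £18 = £720, leaving £252.
Difference: |£972 − £252| = £720.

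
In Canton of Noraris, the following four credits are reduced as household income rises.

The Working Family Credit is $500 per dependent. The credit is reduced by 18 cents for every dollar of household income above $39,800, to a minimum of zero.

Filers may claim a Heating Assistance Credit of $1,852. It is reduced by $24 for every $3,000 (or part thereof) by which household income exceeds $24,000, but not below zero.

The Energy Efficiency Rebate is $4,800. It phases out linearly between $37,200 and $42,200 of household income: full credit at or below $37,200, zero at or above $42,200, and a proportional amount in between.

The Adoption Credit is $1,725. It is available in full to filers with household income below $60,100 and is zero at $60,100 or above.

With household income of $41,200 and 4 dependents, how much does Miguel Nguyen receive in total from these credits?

Working Family Credit: base = 4 × $500 = $2,000. 18% of the $1,400 excess over $39,800 is $252; credit = $2,000 − $252 = $1,748.
Heating Assistance Credit: income exceeds $24,000 by $17,200, which is 6 full-or-partial $3,000 increments; reduction = 6 × $24 = $144, leaving $1,708.
Energy Efficiency Rebate: $41,200 is $4,000 into a $5,000 phase-out range, leaving 1,000/5,000 of the credit: $4,800 × 1,000/5,000 = $960.
Adoption Credit: $41,200 is below the $60,100 cutoff, so the full $1,725 applies.
Total: $1,748 + $1,708 + $960 + $1,725 = $6,141.

$6,141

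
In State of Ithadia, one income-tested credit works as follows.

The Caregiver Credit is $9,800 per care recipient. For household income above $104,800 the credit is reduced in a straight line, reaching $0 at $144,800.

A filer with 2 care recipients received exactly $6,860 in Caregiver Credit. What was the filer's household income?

$130,800

Full credit = 2 × $9,800 = $19,600.
$6,860 is 6,860/19,600 of the full $19,600, so 12,740/19,600 of the $40,000 range has been used: income = $104,800 + $40,000 × 12,740/19,600 = $130,800.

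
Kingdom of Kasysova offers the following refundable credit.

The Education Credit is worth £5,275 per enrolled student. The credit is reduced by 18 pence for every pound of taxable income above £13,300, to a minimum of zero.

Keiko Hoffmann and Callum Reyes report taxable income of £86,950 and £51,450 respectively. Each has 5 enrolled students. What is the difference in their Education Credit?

£6,390

Keiko (£86,950): Education Credit: base = 5 × £5,275 = £26,375. 18% of the £73,650 excess over £13,300 is £13,257; credit = £26,375 − £13,257 = £13,118.
Callum (£51,450): Education Credit: base = 5 × £5,275 = £26,375. 18% of the £38,150 excess over £13,300 is £6,867; credit = £26,375 − £6,867 = £19,508.
Difference: |£13,118 − £19,508| = £6,390.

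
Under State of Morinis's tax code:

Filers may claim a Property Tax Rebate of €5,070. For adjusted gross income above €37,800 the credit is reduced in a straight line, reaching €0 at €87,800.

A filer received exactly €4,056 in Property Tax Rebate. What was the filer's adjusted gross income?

€47,800

€4,056 is 4,056/5,070 of the full €5,070, so 1,014/5,070 of the €50,000 range has been used: income = €37,800 + €50,000 × 1,014/5,070 = €47,800.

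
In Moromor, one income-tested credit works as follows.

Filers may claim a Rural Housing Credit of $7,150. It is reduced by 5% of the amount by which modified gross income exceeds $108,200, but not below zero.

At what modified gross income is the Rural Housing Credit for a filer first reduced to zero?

The credit falls by 5% of each dollar above $108,200, so it reaches zero when the excess is $7,150 / 5% = $143,000: income = $108,200 + $143,000 = $251,200.

$251,200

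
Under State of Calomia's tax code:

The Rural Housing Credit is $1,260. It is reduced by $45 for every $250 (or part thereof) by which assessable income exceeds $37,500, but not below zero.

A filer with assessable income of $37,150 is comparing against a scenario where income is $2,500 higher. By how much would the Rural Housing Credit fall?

At $37,150 — $37,150 is at or below the $37,500 threshold, so the full $1,260 applies.
At $39,650 — income exceeds $37,500 by $2,150, which is 9 full-or-partial $250 increments; reduction = 9 × $45 = $405, leaving $855.
Lost: $1,260 − $855 = $405.

$405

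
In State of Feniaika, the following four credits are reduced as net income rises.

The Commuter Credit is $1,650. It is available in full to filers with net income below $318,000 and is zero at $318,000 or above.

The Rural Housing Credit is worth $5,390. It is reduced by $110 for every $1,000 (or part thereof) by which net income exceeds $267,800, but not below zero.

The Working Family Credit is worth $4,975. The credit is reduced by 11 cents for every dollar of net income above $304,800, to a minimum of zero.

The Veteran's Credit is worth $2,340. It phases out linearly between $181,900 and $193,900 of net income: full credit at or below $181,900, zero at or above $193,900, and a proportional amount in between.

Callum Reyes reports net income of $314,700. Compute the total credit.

Commuter Credit: $314,700 is below the $318,000 cutoff, so the full $1,650 applies.
Rural Housing Credit: income exceeds $267,800 by $46,900, which is 47 full-or-partial $1,000 increments; reduction = 47 × $110 = $5,170, leaving $220.
Working Family Credit: 11% of the $9,900 excess over $304,800 is $1,089; credit = $4,975 − $1,089 = $3,886.
Veteran's Credit: $314,700 is at or above $193,900, so the credit is $0.
Total: $1,650 + $220 + $3,886 + $0 = $5,756.

$5,756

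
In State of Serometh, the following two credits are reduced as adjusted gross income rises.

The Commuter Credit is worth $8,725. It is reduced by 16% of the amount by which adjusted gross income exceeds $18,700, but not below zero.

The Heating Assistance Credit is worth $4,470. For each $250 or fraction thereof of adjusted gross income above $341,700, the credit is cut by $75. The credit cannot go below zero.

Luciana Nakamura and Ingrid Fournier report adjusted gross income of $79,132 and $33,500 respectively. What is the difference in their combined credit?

Luciana ($79,132): Commuter Credit: 16% of the $60,432 excess over $18,700 is $9,669.12 ≥ base, so the credit is $0. Heating Assistance Credit: $79,132 is at or below the $341,700 threshold, so the full $4,470 applies. total $0 + $4,470 = $4,470
Ingrid ($33,500): Commuter Credit: 16% of the $14,800 excess over $18,700 is $2,368; credit = $8,725 − $2,368 = $6,357. Heating Assistance Credit: $33,500 is at or below the $341,700 threshold, so the full $4,470 applies. total $6,357 + $4,470 = $10,827
Difference: |$4,470 − $10,827| = $6,357.

$6,357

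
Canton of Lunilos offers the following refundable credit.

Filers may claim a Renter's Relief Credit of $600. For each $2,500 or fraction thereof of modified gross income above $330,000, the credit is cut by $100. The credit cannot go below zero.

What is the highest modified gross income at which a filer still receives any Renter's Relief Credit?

After 5 increments the reduction is 5 × $100 = $500, leaving $100; one more increment wipes it out. Increment 5 ends at excess 5 × $2,500 = $12,500, so the highest qualifying income is $330,000 + $12,500 = $342,500.

$342,500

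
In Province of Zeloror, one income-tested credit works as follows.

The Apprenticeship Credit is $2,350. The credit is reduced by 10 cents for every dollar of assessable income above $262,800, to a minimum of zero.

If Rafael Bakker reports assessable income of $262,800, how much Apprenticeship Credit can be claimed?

$2,350

Apprenticeship Credit: $262,800 is at or below the $262,800 threshold, so the full $2,350 applies.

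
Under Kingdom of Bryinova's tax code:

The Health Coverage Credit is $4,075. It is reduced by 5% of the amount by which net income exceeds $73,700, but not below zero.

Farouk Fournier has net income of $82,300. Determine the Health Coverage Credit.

Health Coverage Credit: 5% of the $8,600 excess over $73,700 is $430; credit = $4,075 − $430 = $3,645.

$3,645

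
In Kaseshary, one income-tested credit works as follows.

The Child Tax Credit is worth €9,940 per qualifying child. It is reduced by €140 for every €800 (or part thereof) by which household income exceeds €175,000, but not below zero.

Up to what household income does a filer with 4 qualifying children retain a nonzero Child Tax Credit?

€401,400

Full credit = 4 × €9,940 = €39,760.
After 283 increments the reduction is 283 × €140 = €39,620, leaving €140; one more increment wipes it out. Increment 283 ends at excess 283 × €800 = €226,400, so the highest qualifying income is €175,000 + €226,400 = €401,400.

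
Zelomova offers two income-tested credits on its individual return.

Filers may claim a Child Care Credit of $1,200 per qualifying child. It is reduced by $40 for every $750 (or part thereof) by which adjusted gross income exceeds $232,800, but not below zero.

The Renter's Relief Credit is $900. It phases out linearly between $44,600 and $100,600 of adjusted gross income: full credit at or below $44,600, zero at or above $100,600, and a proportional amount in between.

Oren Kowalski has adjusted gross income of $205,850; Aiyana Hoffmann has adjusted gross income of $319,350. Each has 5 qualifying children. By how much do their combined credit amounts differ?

Oren ($205,850): Child Care Credit: base = 5 × $1,200 = $6,000. $205,850 is at or below the $232,800 threshold, so the full $6,000 applies. Renter's Relief Credit: $205,850 is at or above $100,600, so the credit is $0. total $6,000 + $0 = $6,000
Aiyana ($319,350): Child Care Credit: base = 5 × $1,200 = $6,000. income exceeds $232,800 by $86,550, which is 116 full-or-partial $750 increments; reduction = 116 × $40 = $4,640, leaving $1,360. Renter's Relief Credit: $319,350 is at or above $100,600, so the credit is $0. total $1,360 + $0 = $1,360
Difference: |$6,000 − $1,360| = $4,640.

$4,640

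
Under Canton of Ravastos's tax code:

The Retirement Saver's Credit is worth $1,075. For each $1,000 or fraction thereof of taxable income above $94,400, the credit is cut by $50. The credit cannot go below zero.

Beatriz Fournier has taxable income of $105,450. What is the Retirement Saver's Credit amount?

Retirement Saver's Credit: income exceeds $94,400 by $11,050, which is 12 full-or-partial $1,000 increments; reduction = 12 × $50 = $600, leaving $475.

$475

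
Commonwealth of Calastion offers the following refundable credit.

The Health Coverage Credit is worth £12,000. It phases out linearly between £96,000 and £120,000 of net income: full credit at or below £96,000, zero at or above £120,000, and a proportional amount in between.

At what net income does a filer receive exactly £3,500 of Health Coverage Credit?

£3,500 is 3,500/12,000 of the full £12,000, so 8,500/12,000 of the £24,000 range has been used: income = £96,000 + £24,000 × 8,500/12,000 = £113,000.

£113,000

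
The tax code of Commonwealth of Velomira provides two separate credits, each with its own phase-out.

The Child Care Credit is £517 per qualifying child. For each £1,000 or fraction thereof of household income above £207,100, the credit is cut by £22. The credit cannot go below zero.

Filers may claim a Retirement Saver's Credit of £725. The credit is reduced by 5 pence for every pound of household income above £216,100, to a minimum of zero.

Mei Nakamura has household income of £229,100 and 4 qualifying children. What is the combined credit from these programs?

Child Care Credit: base = 4 × £517 = £2,068. income exceeds £207,100 by £22,000, which is 22 full-or-partial £1,000 increments; reduction = 22 × £22 = £484, leaving £1,584.
Retirement Saver's Credit: 5% of the £13,000 excess over £216,100 is £650; credit = £725 − £650 = £75.
Total: £1,584 + £75 = £1,659.

£1,659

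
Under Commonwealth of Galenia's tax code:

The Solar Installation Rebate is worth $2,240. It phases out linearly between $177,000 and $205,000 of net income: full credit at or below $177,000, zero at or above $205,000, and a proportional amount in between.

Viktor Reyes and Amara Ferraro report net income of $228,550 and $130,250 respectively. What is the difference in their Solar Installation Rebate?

Viktor ($228,550): Solar Installation Rebate: $228,550 is at or above $205,000, so the credit is $0.
Amara ($130,250): Solar Installation Rebate: $130,250 is at or below the $177,000 threshold, so the full $2,240 applies.
Difference: |$0 − $2,240| = $2,240.

$2,240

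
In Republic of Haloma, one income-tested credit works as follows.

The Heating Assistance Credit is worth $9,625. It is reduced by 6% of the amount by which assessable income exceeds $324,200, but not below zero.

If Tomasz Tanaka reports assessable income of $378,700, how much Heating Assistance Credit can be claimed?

$6,355

Heating Assistance Credit: 6% of the $54,500 excess over $324,200 is $3,270; credit = $9,625 − $3,270 = $6,355.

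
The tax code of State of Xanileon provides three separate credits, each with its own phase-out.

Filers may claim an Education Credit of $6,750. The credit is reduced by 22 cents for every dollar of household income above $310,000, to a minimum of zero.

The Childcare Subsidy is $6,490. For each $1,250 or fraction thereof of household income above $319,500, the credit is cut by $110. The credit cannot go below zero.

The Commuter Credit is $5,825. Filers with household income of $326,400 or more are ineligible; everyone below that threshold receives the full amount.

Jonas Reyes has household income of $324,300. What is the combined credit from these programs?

$15,479

Education Credit: 22% of the $14,300 excess over $310,000 is $3,146; credit = $6,750 − $3,146 = $3,604.
Childcare Subsidy: income exceeds $319,500 by $4,800, which is 4 full-or-partial $1,250 increments; reduction = 4 × $110 = $440, leaving $6,050.
Commuter Credit: $324,300 is below the $326,400 cutoff, so the full $5,825 applies.
Total: $3,604 + $6,050 + $5,825 = $15,479.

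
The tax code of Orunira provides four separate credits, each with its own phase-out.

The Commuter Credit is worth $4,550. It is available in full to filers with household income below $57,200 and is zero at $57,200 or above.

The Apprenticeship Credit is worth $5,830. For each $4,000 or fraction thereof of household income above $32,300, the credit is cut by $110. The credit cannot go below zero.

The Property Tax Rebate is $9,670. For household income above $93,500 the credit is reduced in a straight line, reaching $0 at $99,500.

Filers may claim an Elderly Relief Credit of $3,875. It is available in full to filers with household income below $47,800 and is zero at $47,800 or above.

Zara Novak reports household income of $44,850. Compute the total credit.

Commuter Credit: $44,850 is below the $57,200 cutoff, so the full $4,550 applies.
Apprenticeship Credit: income exceeds $32,300 by $12,550, which is 4 full-or-partial $4,000 increments; reduction = 4 × $110 = $440, leaving $5,390.
Property Tax Rebate: $44,850 is at or below the $93,500 threshold, so the full $9,670 applies.
Elderly Relief Credit: $44,850 is below the $47,800 cutoff, so the full $3,875 applies.
Total: $4,550 + $5,390 + $9,670 + $3,875 = $23,485.

$23,485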